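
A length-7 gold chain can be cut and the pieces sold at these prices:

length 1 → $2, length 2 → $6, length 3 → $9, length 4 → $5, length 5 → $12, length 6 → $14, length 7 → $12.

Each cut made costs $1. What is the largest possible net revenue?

Let v[k] be the best obtainable value from length k. For each k, try every first piece i and keep the best of price[i] + v[k−i] minus the 1 cut fee when i<k.
v[1] = 2
v[2] = max(2+2-1, 6+0) = 6
v[3] = max(2+6-1, 6+2-1, 9+0) = 9
v[4] = max(2+9-1, 6+6-1, 9+2-1, 5+0) = 11
v[5] = max(2+11-1, 6+9-1, 9+6-1, 5+2-1, 12+0) = 14
v[6] = max(2+14-1, 6+11-1, 9+9-1, 5+6-1, 12+2-1, 14+0) = 17
v[7] = max(2+17-1, 6+14-1, 9+11-1, …, 14+2-1, 12+0) = 19
One optimal plan: pieces 3 + 2 + 2 (2 cuts) → $21 − $2 = $19.

19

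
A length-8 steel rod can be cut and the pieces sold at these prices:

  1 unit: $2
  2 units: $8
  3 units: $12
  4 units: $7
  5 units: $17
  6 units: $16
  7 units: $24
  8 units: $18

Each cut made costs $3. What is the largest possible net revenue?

26

Consider every possible first cut. net[k] is the best of p[i]+net[k−i] over all sellable i≤k, charging 3 whenever i<k.
net[1] = 2
net[2] = 8
net[3] = 12
net[4] = 13  (first piece 2, then net[2]=8)
net[5] = 17  (first piece 2, then net[3]=12)
net[6] = 21  (first piece 3, then net[3]=12)
net[7] = 24
net[8] = 26  (first piece 2, then net[6]=21)
One optimal plan: pieces 3 + 3 + 2 (2 cuts) → $32 − $6 = $26.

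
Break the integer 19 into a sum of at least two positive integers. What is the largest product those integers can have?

Define P[k] = max over 1≤i<k of i · max(k−i, P[k−i]); the inner max lets the remainder stay uncut if that's better.
P[2] = 1×max(1,0) = 1×1 = 1
P[3] = 1×max(2,1) = 1×2 = 2
P[4] = 2×max(2,1) = 2×2 = 4
P[5] = 2×max(3,2) = 2×3 = 6
P[6] = 3×max(3,2) = 3×3 = 9
P[7] = 2×max(5,6) = 2×6 = 12
P[8] = 2×max(6,9) = 2×9 = 18
P[9] = 3×max(6,9) = 3×9 = 27
P[10] = 2×max(8,18) = 2×18 = 36
P[11] = 2×max(9,27) = 2×27 = 54
P[12] = 3×max(9,27) = 3×27 = 81
P[13] = 2×max(11,54) = 2×54 = 108
P[14] = 2×max(12,81) = 2×81 = 162
P[15] = 3×max(12,81) = 3×81 = 243
P[16] = 2×max(14,162) = 2×162 = 324
P[17] = 2×max(15,243) = 2×243 = 486
P[18] = 3×max(15,243) = 3×243 = 729
P[19] = 2×max(17,486) = 2×486 = 972
One optimal split: 3 + 3 + 3 + 3 + 3 + 2 + 2; product 3×3×3×3×3×2×2 = 972.

972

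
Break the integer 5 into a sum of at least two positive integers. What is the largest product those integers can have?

Let f[k] be the best product for length k (with at least one cut). For each first piece i, the rest contributes max(k−i, f[k−i]).
f[2] = 1*max(1,0) = 1*1 = 1
f[3] = 1*max(2,1) = 1*2 = 2
f[4] = 2*max(2,1) = 2*2 = 4
f[5] = 2*max(3,2) = 2*3 = 6
One optimal split: 3 + 2; product 3*2 = 6.

6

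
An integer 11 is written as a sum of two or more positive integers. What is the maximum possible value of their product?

54

Define P[k] = max over 1≤i<k of i · max(k−i, P[k−i]); the inner max lets the remainder stay uncut if that's better.
Small cases: P[2]=1, P[3]=2, P[4]=4, P[5]=6, P[6]=9.
P[7] = max(1×9, 2×6, 3×4, 4×3, 5×2, 6×1) = 12
P[8] = max(1×12, 2×9, 3×6, …, 6×2, 7×1) = 18
P[9] = max(1×18, 2×12, 3×9, …, 7×2, 8×1) = 27
P[10] = max(1×27, 2×18, 3×12, …, 8×2, 9×1) = 36
P[11] = max(1×36, 2×27, 3×18, …, 9×2, 10×1) = 54
One optimal split: 3 + 3 + 3 + 2; product 3×3×3×2 = 54.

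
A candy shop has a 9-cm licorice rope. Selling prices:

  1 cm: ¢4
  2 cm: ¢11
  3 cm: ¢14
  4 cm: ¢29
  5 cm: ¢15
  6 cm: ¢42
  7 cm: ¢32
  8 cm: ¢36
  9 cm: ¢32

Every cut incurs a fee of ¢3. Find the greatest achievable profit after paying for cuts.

56

Build r[k] bottom-up: r[k] = max over allowed piece i of (p[i] + r[k−i]) − 3 per cut.
r[1] = 4
r[2] = max(4+4-3, 11+0) = 11
r[3] = max(4+11-3, 11+4-3, 14+0) = 14
r[4] = max(4+14-3, 11+11-3, 14+4-3, 29+0) = 29
r[5] = max(4+29-3, 11+14-3, 14+11-3, 29+4-3, 15+0) = 30
r[6] = max(4+30-3, 11+29-3, 14+14-3, 29+11-3, 15+4-3, 42+0) = 42
r[7] = max(4+42-3, 11+30-3, 14+29-3, …, 42+4-3, 32+0) = 43
r[8] = max(4+43-3, 11+42-3, 14+30-3, …, 32+4-3, 36+0) = 55
r[9] = max(4+55-3, 11+43-3, 14+42-3, …, 36+4-3, 32+0) = 56
One optimal plan: pieces 4 + 4 + 1 (2 cuts) → ¢62 − ¢6 = ¢56.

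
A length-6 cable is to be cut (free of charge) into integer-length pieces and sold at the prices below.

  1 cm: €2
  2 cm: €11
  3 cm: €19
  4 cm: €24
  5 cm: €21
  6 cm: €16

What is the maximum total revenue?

Consider every possible first cut. best[k] is the best of p[i]+best[k−i] over all sellable i≤k.
best[1] = 2
best[2] = 11
best[3] = 19
best[4] = 24
best[5] = 30  (first piece 2, then best[3]=19)
best[6] = 38  (first piece 3, then best[3]=19)
One optimal cutting: 3 + 3 → €19 + €19 = €38.

38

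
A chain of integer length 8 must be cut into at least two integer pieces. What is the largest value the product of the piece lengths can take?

Fill m[k] for k=2..8: at each k try every first piece i and multiply by the better of (k−i) uncut or m[k−i].
m[2] = 1·max(1,0) = 1·1 = 1
m[3] = max(1·2, 2·1) = 2
m[4] = max(1·3, 2·2, 3·1) = 4
m[5] = max(1·4, 2·3, 3·2, 4·1) = 6
m[6] = max(1·6, 2·4, 3·3, 4·2, 5·1) = 9
m[7] = max(1·9, 2·6, 3·4, 4·3, 5·2, 6·1) = 12
m[8] = max(1·12, 2·9, 3·6, …, 6·2, 7·1) = 18
One optimal split: 3 + 3 + 2; product 3·3·2 = 18.

18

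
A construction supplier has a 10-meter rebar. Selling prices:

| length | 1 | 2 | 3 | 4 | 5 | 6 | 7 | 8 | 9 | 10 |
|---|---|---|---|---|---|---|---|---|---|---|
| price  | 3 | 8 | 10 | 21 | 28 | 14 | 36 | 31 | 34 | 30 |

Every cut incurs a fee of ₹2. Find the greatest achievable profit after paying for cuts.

Build r[k] bottom-up: r[k] = max over allowed piece i of (p[i] + r[k−i]) − 2 per cut.
r[1] = 3
r[2] = 8
r[3] = 10
r[4] = 21
r[5] = 28
r[6] = 29  (first piece 1, then r[5]=28)
r[7] = 36
r[8] = 40  (first piece 4, then r[4]=21)
r[9] = 47  (first piece 4, then r[5]=28)
r[10] = 54  (first piece 5, then r[5]=28)
One optimal plan: pieces 5 + 5 (1 cut) → ₹56 − ₹2 = ₹54.

54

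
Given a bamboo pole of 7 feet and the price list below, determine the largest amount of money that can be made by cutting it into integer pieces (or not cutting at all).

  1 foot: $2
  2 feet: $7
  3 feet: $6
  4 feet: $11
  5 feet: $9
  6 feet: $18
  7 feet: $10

Build v[k] bottom-up: v[k] = max over allowed piece i of (p[i] + v[k−i]).
v[1] = 2
v[2] = 7
v[3] = 9  (first piece 1, then v[2]=7)
v[4] = 14  (first piece 2, then v[2]=7)
v[5] = 16  (first piece 1, then v[4]=14)
v[6] = 21  (first piece 2, then v[4]=14)
v[7] = 23  (first piece 1, then v[6]=21)
One optimal cutting: 2 + 2 + 2 + 1 → $7 + $7 + $7 + $2 = $23.

23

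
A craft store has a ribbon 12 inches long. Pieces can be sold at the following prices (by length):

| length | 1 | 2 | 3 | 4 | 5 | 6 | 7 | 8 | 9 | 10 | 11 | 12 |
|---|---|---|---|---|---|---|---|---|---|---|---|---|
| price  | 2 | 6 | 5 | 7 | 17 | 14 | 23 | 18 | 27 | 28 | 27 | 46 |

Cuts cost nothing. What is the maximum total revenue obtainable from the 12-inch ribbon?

Build v[k] bottom-up: v[k] = max over allowed piece i of (p[i] + v[k−i]).
v[1] = 2
v[2] = 6
v[3] = 8  (first piece 1, then v[2]=6)
v[4] = 12  (first piece 2, then v[2]=6)
v[5] = 17
v[6] = 19  (first piece 1, then v[5]=17)
v[7] = 23  (first piece 2, then v[5]=17)
v[8] = 25  (first piece 1, then v[7]=23)
v[9] = 29  (first piece 2, then v[7]=23)
v[10] = 34  (first piece 5, then v[5]=17)
v[11] = 36  (first piece 1, then v[10]=34)
v[12] = 46
Best is to sell the whole 12-inch piece uncut for ¢46.

46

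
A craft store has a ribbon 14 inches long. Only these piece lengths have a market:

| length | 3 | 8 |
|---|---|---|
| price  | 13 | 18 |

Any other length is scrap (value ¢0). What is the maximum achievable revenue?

52

Build best[k] bottom-up: best[k] = max over allowed piece i of (p[i] + best[k−i]).
best[1] = 0
best[2] = 0
best[3] = 13
best[4] = 13
best[5] = 13
best[6] = 26  (first piece 3, then best[3]=13)
best[7] = 26
best[8] = max(13+13, 18+0) = 26
best[9] = max(13+26, 18+0) = 39
best[10] = max(13+26, 18+0) = 39
best[11] = max(13+26, 18+13) = 39
best[12] = max(13+39, 18+13) = 52
best[13] = max(13+39, 18+13) = 52
best[14] = max(13+39, 18+26) = 52
One optimal cutting: pieces 3 + 3 + 3 + 3 with 2 inches of scrap → ¢52.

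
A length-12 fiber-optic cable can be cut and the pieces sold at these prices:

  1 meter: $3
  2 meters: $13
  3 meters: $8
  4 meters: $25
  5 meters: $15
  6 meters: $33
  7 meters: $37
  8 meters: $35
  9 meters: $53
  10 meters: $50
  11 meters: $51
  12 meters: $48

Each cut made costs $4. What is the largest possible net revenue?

67

Let v[k] be the best obtainable value from length k. For each k, try every first piece i and keep the best of price[i] + v[k−i] minus the 4 cut fee when i<k.
v[1] = 3
v[2] = max(3+3-4, 13+0) = 13
v[3] = max(3+13-4, 13+3-4, 8+0) = 12
v[4] = max(3+12-4, 13+13-4, 8+3-4, 25+0) = 25
v[5] = max(3+25-4, 13+12-4, 8+13-4, 25+3-4, 15+0) = 24
v[6] = max(3+24-4, 13+25-4, 8+12-4, 25+13-4, 15+3-4, 33+0) = 34
v[7] = max(3+34-4, 13+24-4, 8+25-4, …, 33+3-4, 37+0) = 37
v[8] = max(3+37-4, 13+34-4, 8+24-4, …, 37+3-4, 35+0) = 46
v[9] = max(3+46-4, 13+37-4, 8+34-4, …, 35+3-4, 53+0) = 53
v[10] = max(3+53-4, 13+46-4, 8+37-4, …, 53+3-4, 50+0) = 55
v[11] = max(3+55-4, 13+53-4, 8+46-4, …, 50+3-4, 51+0) = 62
v[12] = max(3+62-4, 13+55-4, 8+53-4, …, 51+3-4, 48+0) = 67
One optimal plan: pieces 4 + 4 + 4 (2 cuts) → $75 − $8 = $67.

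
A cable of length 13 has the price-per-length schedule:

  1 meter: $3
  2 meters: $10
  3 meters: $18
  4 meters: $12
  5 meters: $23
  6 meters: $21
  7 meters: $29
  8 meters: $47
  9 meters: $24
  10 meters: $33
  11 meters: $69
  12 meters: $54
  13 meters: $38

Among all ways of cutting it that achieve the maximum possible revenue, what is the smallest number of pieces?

Consider every possible first cut. r[k] is the best of p[i]+r[k−i] over all sellable i≤k.
r[1] = 3
r[2] = 10
r[3] = 18
r[4] = 21  (first piece 1, then r[3]=18)
r[5] = 28  (first piece 2, then r[3]=18)
r[6] = 36  (first piece 3, then r[3]=18)
r[7] = 39  (first piece 1, then r[6]=36)
r[8] = 47
r[9] = 54  (first piece 3, then r[6]=36)
r[10] = 57  (first piece 1, then r[9]=54)
r[11] = 69
r[12] = 72  (first piece 1, then r[11]=69)
r[13] = 79  (first piece 2, then r[11]=69)
Maximum revenue is $79.
Now minimize piece count subject to staying optimal: for each k, pieces[k] = 1 + min over i with p[i]+r[k−i]=r[k] of pieces[k−i].
pieces[10] = 2
pieces[11] = 1
pieces[12] = 2
pieces[13] = 2

2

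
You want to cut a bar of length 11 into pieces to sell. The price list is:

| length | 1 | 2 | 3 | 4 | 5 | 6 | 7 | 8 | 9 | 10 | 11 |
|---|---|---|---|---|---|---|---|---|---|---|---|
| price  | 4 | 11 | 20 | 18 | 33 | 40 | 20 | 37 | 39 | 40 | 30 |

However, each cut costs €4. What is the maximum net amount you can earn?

Consider every possible first cut. r[k] is the best of p[i]+r[k−i] over all sellable i≤k, charging 4 whenever i<k.
r[1] = 4
r[2] = max(4+4-4, 11+0) = 11
r[3] = max(4+11-4, 11+4-4, 20+0) = 20
r[4] = max(4+20-4, 11+11-4, 20+4-4, 18+0) = 20
r[5] = max(4+20-4, 11+20-4, 20+11-4, 18+4-4, 33+0) = 33
r[6] = max(4+33-4, 11+20-4, 20+20-4, 18+11-4, 33+4-4, 40+0) = 40
r[7] = max(4+40-4, 11+33-4, 20+20-4, …, 40+4-4, 20+0) = 40
r[8] = max(4+40-4, 11+40-4, 20+33-4, …, 20+4-4, 37+0) = 49
r[9] = max(4+49-4, 11+40-4, 20+40-4, …, 37+4-4, 39+0) = 56
r[10] = max(4+56-4, 11+49-4, 20+40-4, …, 39+4-4, 40+0) = 62
r[11] = max(4+62-4, 11+56-4, 20+49-4, …, 40+4-4, 30+0) = 69
One optimal plan: pieces 6 + 5 (1 cut) → €73 − €4 = €69.

69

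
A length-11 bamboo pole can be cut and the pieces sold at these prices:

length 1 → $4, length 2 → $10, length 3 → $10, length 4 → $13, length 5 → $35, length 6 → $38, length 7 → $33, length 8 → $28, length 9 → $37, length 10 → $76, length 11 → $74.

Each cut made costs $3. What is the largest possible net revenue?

77

Let net[k] be the best obtainable value from length k. For each k, try every first piece i and keep the best of price[i] + net[k−i] minus the 3 cut fee when i<k.
net[1] = 4
net[2] = max(4+4-3, 10+0) = 10
net[3] = max(4+10-3, 10+4-3, 10+0) = 11
net[4] = max(4+11-3, 10+10-3, 10+4-3, 13+0) = 17
net[5] = max(4+17-3, 10+11-3, 10+10-3, 13+4-3, 35+0) = 35
net[6] = max(4+35-3, 10+17-3, 10+11-3, 13+10-3, 35+4-3, 38+0) = 38
net[7] = max(4+38-3, 10+35-3, 10+17-3, …, 38+4-3, 33+0) = 42
net[8] = max(4+42-3, 10+38-3, 10+35-3, …, 33+4-3, 28+0) = 45
net[9] = max(4+45-3, 10+42-3, 10+38-3, …, 28+4-3, 37+0) = 49
net[10] = max(4+49-3, 10+45-3, 10+42-3, …, 37+4-3, 76+0) = 76
net[11] = max(4+76-3, 10+49-3, 10+45-3, …, 76+4-3, 74+0) = 77
One optimal plan: pieces 10 + 1 (1 cut) → $80 − $3 = $77.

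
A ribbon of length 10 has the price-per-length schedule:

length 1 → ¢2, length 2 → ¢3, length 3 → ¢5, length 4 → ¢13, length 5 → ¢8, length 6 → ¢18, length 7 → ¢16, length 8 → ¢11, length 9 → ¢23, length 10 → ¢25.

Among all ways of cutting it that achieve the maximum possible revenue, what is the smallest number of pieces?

2

Consider every possible first cut. r[k] is the best of p[i]+r[k−i] over all sellable i≤k.
r[1] = 2
r[2] = 4  (first piece 1, then r[1]=2)
r[3] = 6  (first piece 1, then r[2]=4)
r[4] = 13
r[5] = 15  (first piece 1, then r[4]=13)
r[6] = 18
r[7] = 20  (first piece 1, then r[6]=18)
r[8] = 26  (first piece 4, then r[4]=13)
r[9] = 28  (first piece 1, then r[8]=26)
r[10] = 31  (first piece 4, then r[6]=18)
Maximum revenue is ¢31.
Now minimize piece count subject to staying optimal: for each k, pieces[k] = 1 + min over i with p[i]+r[k−i]=r[k] of pieces[k−i].
pieces[7] = 2
pieces[8] = 2
pieces[9] = 3
pieces[10] = 2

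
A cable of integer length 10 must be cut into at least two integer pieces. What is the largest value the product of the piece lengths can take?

36

Fill m[k] for k=2..10: at each k try every first piece i and multiply by the better of (k−i) uncut or m[k−i].
m[2] = 1·max(1,0) = 1·1 = 1
m[3] = max(1·2, 2·1) = 2
m[4] = max(1·3, 2·2, 3·1) = 4
m[5] = max(1·4, 2·3, 3·2, 4·1) = 6
m[6] = max(1·6, 2·4, 3·3, 4·2, 5·1) = 9
m[7] = max(1·9, 2·6, 3·4, 4·3, 5·2, 6·1) = 12
m[8] = max(1·12, 2·9, 3·6, …, 6·2, 7·1) = 18
m[9] = max(1·18, 2·12, 3·9, …, 7·2, 8·1) = 27
m[10] = max(1·27, 2·18, 3·12, …, 8·2, 9·1) = 36
One optimal split: 3 + 3 + 2 + 2; product 3·3·2·2 = 36.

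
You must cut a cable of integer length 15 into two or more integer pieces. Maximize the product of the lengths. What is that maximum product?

Define prod[k] = max over 1≤i<k of i · max(k−i, prod[k−i]); the inner max lets the remainder stay uncut if that's better.
prod[2] = 1·max(1,0) = 1·1 = 1
prod[3] = 1·max(2,1) = 1·2 = 2
prod[4] = 2·max(2,1) = 2·2 = 4
prod[5] = 2·max(3,2) = 2·3 = 6
prod[6] = 3·max(3,2) = 3·3 = 9
prod[7] = 2·max(5,6) = 2·6 = 12
prod[8] = 2·max(6,9) = 2·9 = 18
prod[9] = 3·max(6,9) = 3·9 = 27
prod[10] = 2·max(8,18) = 2·18 = 36
prod[11] = 2·max(9,27) = 2·27 = 54
prod[12] = 3·max(9,27) = 3·27 = 81
prod[13] = 2·max(11,54) = 2·54 = 108
prod[14] = 2·max(12,81) = 2·81 = 162
prod[15] = 3·max(12,81) = 3·81 = 243
One optimal split: 3 + 3 + 3 + 3 + 3; product 3·3·3·3·3 = 243.

243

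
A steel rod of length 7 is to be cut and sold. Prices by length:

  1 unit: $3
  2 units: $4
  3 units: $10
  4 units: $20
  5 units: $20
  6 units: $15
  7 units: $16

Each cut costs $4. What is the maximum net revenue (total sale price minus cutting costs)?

Consider every possible first cut. r[k] is the best of p[i]+r[k−i] over all sellable i≤k, charging 4 whenever i<k.
r[1] = 3
r[2] = 4
r[3] = 10
r[4] = 20
r[5] = 20
r[6] = 20  (first piece 2, then r[4]=20)
r[7] = 26  (first piece 3, then r[4]=20)
One optimal plan: pieces 4 + 3 (1 cut) → $30 − $4 = $26.

26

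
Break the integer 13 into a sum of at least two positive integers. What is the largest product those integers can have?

Let prod[k] be the best product for length k (with at least one cut). For each first piece i, the rest contributes max(k−i, prod[k−i]).
Small cases: prod[2]=1, prod[3]=2, prod[4]=4, prod[5]=6, prod[6]=9, prod[7]=12, prod[8]=18.
prod[9] = max(1*18, 2*12, 3*9, …, 7*2, 8*1) = 27
prod[10] = max(1*27, 2*18, 3*12, …, 8*2, 9*1) = 36
prod[11] = max(1*36, 2*27, 3*18, …, 9*2, 10*1) = 54
prod[12] = max(1*54, 2*36, 3*27, …, 10*2, 11*1) = 81
prod[13] = max(1*81, 2*54, 3*36, …, 11*2, 12*1) = 108
One optimal split: 3 + 3 + 3 + 2 + 2; product 3*3*3*2*2 = 108.

108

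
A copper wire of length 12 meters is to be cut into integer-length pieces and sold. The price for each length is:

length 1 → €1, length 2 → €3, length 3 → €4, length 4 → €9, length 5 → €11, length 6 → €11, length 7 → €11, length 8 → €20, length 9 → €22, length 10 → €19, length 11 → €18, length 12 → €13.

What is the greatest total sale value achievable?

Let best[k] be the best obtainable value from length k. For each k, try every first piece i and keep the best of price[i] + best[k−i].
best[1] = 1
best[2] = 3
best[3] = 4  (first piece 1, then best[2]=3)
best[4] = 9
best[5] = 11
best[6] = 12  (first piece 1, then best[5]=11)
best[7] = 14  (first piece 2, then best[5]=11)
best[8] = 20
best[9] = 22
best[10] = 23  (first piece 1, then best[9]=22)
best[11] = 25  (first piece 2, then best[9]=22)
best[12] = 29  (first piece 4, then best[8]=20)
One optimal cutting: 8 + 4 → €20 + €9 = €29.

29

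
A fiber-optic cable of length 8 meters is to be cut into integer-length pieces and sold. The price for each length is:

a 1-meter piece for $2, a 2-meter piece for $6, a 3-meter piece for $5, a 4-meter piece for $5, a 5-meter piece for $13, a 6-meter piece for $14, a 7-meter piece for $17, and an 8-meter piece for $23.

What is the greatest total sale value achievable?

24

Build r[k] bottom-up: r[k] = max over allowed piece i of (p[i] + r[k−i]).
r[1] = 2
r[2] = 6
r[3] = 8  (first piece 1, then r[2]=6)
r[4] = 12  (first piece 2, then r[2]=6)
r[5] = 14  (first piece 1, then r[4]=12)
r[6] = 18  (first piece 2, then r[4]=12)
r[7] = 20  (first piece 1, then r[6]=18)
r[8] = 24  (first piece 2, then r[6]=18)
One optimal cutting: 2 + 2 + 2 + 2 → $6 + $6 + $6 + $6 = $24.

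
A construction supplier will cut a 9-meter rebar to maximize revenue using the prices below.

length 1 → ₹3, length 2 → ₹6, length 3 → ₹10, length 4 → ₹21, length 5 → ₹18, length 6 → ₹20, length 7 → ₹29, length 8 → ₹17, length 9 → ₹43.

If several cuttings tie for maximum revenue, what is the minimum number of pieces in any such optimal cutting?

3

Build r[k] bottom-up: r[k] = max over allowed piece i of (p[i] + r[k−i]).
r[1] = 3
r[2] = 6  (first piece 1, then r[1]=3)
r[3] = 10
r[4] = 21
r[5] = 24  (first piece 1, then r[4]=21)
r[6] = 27  (first piece 1, then r[5]=24)
r[7] = 31  (first piece 3, then r[4]=21)
r[8] = 42  (first piece 4, then r[4]=21)
r[9] = 45  (first piece 1, then r[8]=42)
Maximum revenue is ₹45.
Now minimize piece count subject to staying optimal: for each k, pieces[k] = 1 + min over i with p[i]+r[k−i]=r[k] of pieces[k−i].
pieces[6] = 2
pieces[7] = 2
pieces[8] = 2
pieces[9] = 3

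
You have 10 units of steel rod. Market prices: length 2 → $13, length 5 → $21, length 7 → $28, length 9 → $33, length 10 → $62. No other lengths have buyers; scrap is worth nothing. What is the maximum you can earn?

65

Consider every possible first cut. r[k] is the best of p[i]+r[k−i] over all sellable i≤k.
r[1] = 0
r[2] = 13
r[3] = 13
r[4] = 26  (first piece 2, then r[2]=13)
r[5] = 26
r[6] = 39  (first piece 2, then r[4]=26)
r[7] = 39
r[8] = 52  (first piece 2, then r[6]=39)
r[9] = 52
r[10] = 65  (first piece 2, then r[8]=52)
One optimal cutting: 2 + 2 + 2 + 2 + 2 → $65.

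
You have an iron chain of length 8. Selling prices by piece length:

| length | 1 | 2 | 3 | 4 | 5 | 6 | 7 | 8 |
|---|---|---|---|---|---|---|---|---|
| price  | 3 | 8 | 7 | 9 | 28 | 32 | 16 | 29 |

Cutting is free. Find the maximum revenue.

40

Consider every possible first cut. v[k] is the best of p[i]+v[k−i] over all sellable i≤k.
v[1] = 3
v[2] = max(3+3, 8+0) = 8
v[3] = max(3+8, 8+3, 7+0) = 11
v[4] = max(3+11, 8+8, 7+3, 9+0) = 16
v[5] = max(3+16, 8+11, 7+8, 9+3, 28+0) = 28
v[6] = max(3+28, 8+16, 7+11, 9+8, 28+3, 32+0) = 32
v[7] = max(3+32, 8+28, 7+16, …, 32+3, 16+0) = 36
v[8] = max(3+36, 8+32, 7+28, …, 16+3, 29+0) = 40
One optimal cutting: 6 + 2 → $32 + $8 = $40.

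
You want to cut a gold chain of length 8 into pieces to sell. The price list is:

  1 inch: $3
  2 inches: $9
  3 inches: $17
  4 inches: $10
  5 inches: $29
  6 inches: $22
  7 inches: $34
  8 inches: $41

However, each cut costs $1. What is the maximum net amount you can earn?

Consider every possible first cut. net[k] is the best of p[i]+net[k−i] over all sellable i≤k, charging 1 whenever i<k.
net[1] = 3
net[2] = max(3+3-1, 9+0) = 9
net[3] = max(3+9-1, 9+3-1, 17+0) = 17
net[4] = max(3+17-1, 9+9-1, 17+3-1, 10+0) = 19
net[5] = max(3+19-1, 9+17-1, 17+9-1, 10+3-1, 29+0) = 29
net[6] = max(3+29-1, 9+19-1, 17+17-1, 10+9-1, 29+3-1, 22+0) = 33
net[7] = max(3+33-1, 9+29-1, 17+19-1, …, 22+3-1, 34+0) = 37
net[8] = max(3+37-1, 9+33-1, 17+29-1, …, 34+3-1, 41+0) = 45
One optimal plan: pieces 5 + 3 (1 cut) → $46 − $1 = $45.

45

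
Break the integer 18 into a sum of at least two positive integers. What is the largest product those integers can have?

729

Let m[k] be the best product for length k (with at least one cut). For each first piece i, the rest contributes max(k−i, m[k−i]).
m[2] = 1*max(1,0) = 1*1 = 1
m[3] = 1*max(2,1) = 1*2 = 2
m[4] = 2*max(2,1) = 2*2 = 4
m[5] = 2*max(3,2) = 2*3 = 6
m[6] = 3*max(3,2) = 3*3 = 9
m[7] = 2*max(5,6) = 2*6 = 12
m[8] = 2*max(6,9) = 2*9 = 18
m[9] = 3*max(6,9) = 3*9 = 27
m[10] = 2*max(8,18) = 2*18 = 36
m[11] = 2*max(9,27) = 2*27 = 54
m[12] = 3*max(9,27) = 3*27 = 81
m[13] = 2*max(11,54) = 2*54 = 108
m[14] = 2*max(12,81) = 2*81 = 162
m[15] = 3*max(12,81) = 3*81 = 243
m[16] = 2*max(14,162) = 2*162 = 324
m[17] = 2*max(15,243) = 2*243 = 486
m[18] = 3*max(15,243) = 3*243 = 729
One optimal split: 3 + 3 + 3 + 3 + 3 + 3; product 3*3*3*3*3*3 = 729.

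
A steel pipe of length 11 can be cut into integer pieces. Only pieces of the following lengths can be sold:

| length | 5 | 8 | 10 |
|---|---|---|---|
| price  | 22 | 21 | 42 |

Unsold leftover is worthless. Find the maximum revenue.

Build best[k] bottom-up: best[k] = max over allowed piece i of (p[i] + best[k−i]).
best[1] = 0
best[2] = 0
best[3] = 0
best[4] = 0
best[5] = 22
best[6] = 22
best[7] = 22
best[8] = max(22+0, 21+0) = 22
best[9] = max(22+0, 21+0) = 22
best[10] = max(22+22, 21+0, 42+0) = 44
best[11] = max(22+22, 21+0, 42+0) = 44
One optimal cutting: pieces 5 + 5 with 1 meter of scrap → $44.

44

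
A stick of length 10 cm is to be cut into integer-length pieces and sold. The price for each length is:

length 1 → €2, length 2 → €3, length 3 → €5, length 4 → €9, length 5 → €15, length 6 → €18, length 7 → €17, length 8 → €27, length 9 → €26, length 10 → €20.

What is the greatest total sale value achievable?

Consider every possible first cut. best[k] is the best of p[i]+best[k−i] over all sellable i≤k.
best[1] = 2
best[2] = max(2+2, 3+0) = 4
best[3] = max(2+4, 3+2, 5+0) = 6
best[4] = max(2+6, 3+4, 5+2, 9+0) = 9
best[5] = max(2+9, 3+6, 5+4, 9+2, 15+0) = 15
best[6] = max(2+15, 3+9, 5+6, 9+4, 15+2, 18+0) = 18
best[7] = max(2+18, 3+15, 5+9, …, 18+2, 17+0) = 20
best[8] = max(2+20, 3+18, 5+15, …, 17+2, 27+0) = 27
best[9] = max(2+27, 3+20, 5+18, …, 27+2, 26+0) = 29
best[10] = max(2+29, 3+27, 5+20, …, 26+2, 20+0) = 31
One optimal cutting: 8 + 1 + 1 → €27 + €2 + €2 = €31.

31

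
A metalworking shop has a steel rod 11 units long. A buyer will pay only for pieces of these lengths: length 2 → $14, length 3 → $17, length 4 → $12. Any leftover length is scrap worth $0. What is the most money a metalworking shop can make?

73

Consider every possible first cut. f[k] is the best of p[i]+f[k−i] over all sellable i≤k.
f[1] = 0
f[2] = 14
f[3] = 17
f[4] = 28  (first piece 2, then f[2]=14)
f[5] = 31  (first piece 2, then f[3]=17)
f[6] = 42  (first piece 2, then f[4]=28)
f[7] = 45  (first piece 2, then f[5]=31)
f[8] = 56  (first piece 2, then f[6]=42)
f[9] = 59  (first piece 2, then f[7]=45)
f[10] = 70  (first piece 2, then f[8]=56)
f[11] = 73  (first piece 2, then f[9]=59)
One optimal cutting: 3 + 2 + 2 + 2 + 2 → $73.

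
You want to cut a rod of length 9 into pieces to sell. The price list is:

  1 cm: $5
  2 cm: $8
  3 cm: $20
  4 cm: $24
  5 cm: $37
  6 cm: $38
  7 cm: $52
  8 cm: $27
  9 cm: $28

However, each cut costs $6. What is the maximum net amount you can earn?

Build v[k] bottom-up: v[k] = max over allowed piece i of (p[i] + v[k−i]) − 6 per cut.
v[1] = 5
v[2] = max(5+5-6, 8+0) = 8
v[3] = max(5+8-6, 8+5-6, 20+0) = 20
v[4] = max(5+20-6, 8+8-6, 20+5-6, 24+0) = 24
v[5] = max(5+24-6, 8+20-6, 20+8-6, 24+5-6, 37+0) = 37
v[6] = max(5+37-6, 8+24-6, 20+20-6, 24+8-6, 37+5-6, 38+0) = 38
v[7] = max(5+38-6, 8+37-6, 20+24-6, …, 38+5-6, 52+0) = 52
v[8] = max(5+52-6, 8+38-6, 20+37-6, …, 52+5-6, 27+0) = 51
v[9] = max(5+51-6, 8+52-6, 20+38-6, …, 27+5-6, 28+0) = 55
One optimal plan: pieces 5 + 4 (1 cut) → $61 − $6 = $55.

55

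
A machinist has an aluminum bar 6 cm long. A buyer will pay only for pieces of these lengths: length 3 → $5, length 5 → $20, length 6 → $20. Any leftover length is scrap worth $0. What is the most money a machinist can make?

20

Consider every possible first cut. r[k] is the best of p[i]+r[k−i] over all sellable i≤k.
r[1] = 0
r[2] = 0
r[3] = 5
r[4] = 5
r[5] = 20
r[6] = 20
One optimal cutting: pieces 5 with 1 cm of scrap → $20.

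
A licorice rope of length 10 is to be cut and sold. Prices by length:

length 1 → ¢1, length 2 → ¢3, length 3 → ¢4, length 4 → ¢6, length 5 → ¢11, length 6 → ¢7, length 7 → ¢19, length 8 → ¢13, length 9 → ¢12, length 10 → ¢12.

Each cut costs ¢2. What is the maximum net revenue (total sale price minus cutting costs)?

21

Build net[k] bottom-up: net[k] = max over allowed piece i of (p[i] + net[k−i]) − 2 per cut.
net[1] = 1
net[2] = max(1+1-2, 3+0) = 3
net[3] = max(1+3-2, 3+1-2, 4+0) = 4
net[4] = max(1+4-2, 3+3-2, 4+1-2, 6+0) = 6
net[5] = max(1+6-2, 3+4-2, 4+3-2, 6+1-2, 11+0) = 11
net[6] = max(1+11-2, 3+6-2, 4+4-2, 6+3-2, 11+1-2, 7+0) = 10
net[7] = max(1+10-2, 3+11-2, 4+6-2, …, 7+1-2, 19+0) = 19
net[8] = max(1+19-2, 3+10-2, 4+11-2, …, 19+1-2, 13+0) = 18
net[9] = max(1+18-2, 3+19-2, 4+10-2, …, 13+1-2, 12+0) = 20
net[10] = max(1+20-2, 3+18-2, 4+19-2, …, 12+1-2, 12+0) = 21
One optimal plan: pieces 7 + 3 (1 cut) → ¢23 − ¢2 = ¢21.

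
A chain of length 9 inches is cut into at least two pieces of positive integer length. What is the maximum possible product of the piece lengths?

Fill f[k] for k=2..9: at each k try every first piece i and multiply by the better of (k−i) uncut or f[k−i].
f[2] = 1*max(1,0) = 1*1 = 1
f[3] = max(1*2, 2*1) = 2
f[4] = max(1*3, 2*2, 3*1) = 4
f[5] = max(1*4, 2*3, 3*2, 4*1) = 6
f[6] = max(1*6, 2*4, 3*3, 4*2, 5*1) = 9
f[7] = max(1*9, 2*6, 3*4, 4*3, 5*2, 6*1) = 12
f[8] = max(1*12, 2*9, 3*6, …, 6*2, 7*1) = 18
f[9] = max(1*18, 2*12, 3*9, …, 7*2, 8*1) = 27
One optimal split: 3 + 3 + 3; product 3*3*3 = 27.

27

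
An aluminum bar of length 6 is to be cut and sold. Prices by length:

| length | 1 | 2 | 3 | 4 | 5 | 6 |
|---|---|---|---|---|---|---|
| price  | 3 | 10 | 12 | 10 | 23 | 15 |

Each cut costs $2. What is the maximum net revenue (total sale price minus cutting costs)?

Build v[k] bottom-up: v[k] = max over allowed piece i of (p[i] + v[k−i]) − 2 per cut.
v[1] = 3
v[2] = 10
v[3] = 12
v[4] = 18  (first piece 2, then v[2]=10)
v[5] = 23
v[6] = 26  (first piece 2, then v[4]=18)
One optimal plan: pieces 2 + 2 + 2 (2 cuts) → $30 − $4 = $26.

26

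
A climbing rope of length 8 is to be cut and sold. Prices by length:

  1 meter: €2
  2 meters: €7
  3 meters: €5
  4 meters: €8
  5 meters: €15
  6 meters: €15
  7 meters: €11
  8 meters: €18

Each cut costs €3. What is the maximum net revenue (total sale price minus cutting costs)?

Build net[k] bottom-up: net[k] = max over allowed piece i of (p[i] + net[k−i]) − 3 per cut.
net[1] = 2
net[2] = 7
net[3] = 6  (first piece 1, then net[2]=7)
net[4] = 11  (first piece 2, then net[2]=7)
net[5] = 15
net[6] = 15  (first piece 2, then net[4]=11)
net[7] = 19  (first piece 2, then net[5]=15)
net[8] = 19  (first piece 2, then net[6]=15)
One optimal plan: pieces 2 + 2 + 2 + 2 (3 cuts) → €28 − €9 = €19.

19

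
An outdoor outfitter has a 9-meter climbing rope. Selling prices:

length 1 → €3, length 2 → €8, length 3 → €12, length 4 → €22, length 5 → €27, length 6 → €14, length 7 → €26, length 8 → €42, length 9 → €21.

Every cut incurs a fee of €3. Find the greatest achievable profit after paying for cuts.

46

Build net[k] bottom-up: net[k] = max over allowed piece i of (p[i] + net[k−i]) − 3 per cut.
net[1] = 3
net[2] = 8
net[3] = 12
net[4] = 22
net[5] = 27
net[6] = 27  (first piece 1, then net[5]=27)
net[7] = 32  (first piece 2, then net[5]=27)
net[8] = 42
net[9] = 46  (first piece 4, then net[5]=27)
One optimal plan: pieces 5 + 4 (1 cut) → €49 − €3 = €46.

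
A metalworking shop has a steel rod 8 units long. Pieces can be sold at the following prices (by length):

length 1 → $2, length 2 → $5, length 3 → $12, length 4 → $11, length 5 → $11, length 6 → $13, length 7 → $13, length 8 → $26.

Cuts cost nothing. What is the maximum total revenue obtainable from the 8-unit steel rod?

Consider every possible first cut. r[k] is the best of p[i]+r[k−i] over all sellable i≤k.
r[1] = 2
r[2] = max(2+2, 5+0) = 5
r[3] = max(2+5, 5+2, 12+0) = 12
r[4] = max(2+12, 5+5, 12+2, 11+0) = 14
r[5] = max(2+14, 5+12, 12+5, 11+2, 11+0) = 17
r[6] = max(2+17, 5+14, 12+12, 11+5, 11+2, 13+0) = 24
r[7] = max(2+24, 5+17, 12+14, …, 13+2, 13+0) = 26
r[8] = max(2+26, 5+24, 12+17, …, 13+2, 26+0) = 29
One optimal cutting: 3 + 3 + 2 → $12 + $12 + $5 = $29.

29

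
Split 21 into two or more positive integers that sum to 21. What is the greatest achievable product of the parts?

Let g[k] be the best product for length k (with at least one cut). For each first piece i, the rest contributes max(k−i, g[k−i]).
g[2] = 1*max(1,0) = 1*1 = 1
g[3] = max(1*2, 2*1) = 2
g[4] = max(1*3, 2*2, 3*1) = 4
g[5] = max(1*4, 2*3, 3*2, 4*1) = 6
g[6] = max(1*6, 2*4, 3*3, 4*2, 5*1) = 9
g[7] = max(1*9, 2*6, 3*4, 4*3, 5*2, 6*1) = 12
g[8] = max(1*12, 2*9, 3*6, …, 6*2, 7*1) = 18
g[9] = max(1*18, 2*12, 3*9, …, 7*2, 8*1) = 27
g[10] = max(1*27, 2*18, 3*12, …, 8*2, 9*1) = 36
g[11] = max(1*36, 2*27, 3*18, …, 9*2, 10*1) = 54
g[12] = max(1*54, 2*36, 3*27, …, 10*2, 11*1) = 81
g[13] = max(1*81, 2*54, 3*36, …, 11*2, 12*1) = 108
g[14] = max(1*108, 2*81, 3*54, …, 12*2, 13*1) = 162
g[15] = max(1*162, 2*108, 3*81, …, 13*2, 14*1) = 243
g[16] = max(1*243, 2*162, 3*108, …, 14*2, 15*1) = 324
g[17] = max(1*324, 2*243, 3*162, …, 15*2, 16*1) = 486
g[18] = max(1*486, 2*324, 3*243, …, 16*2, 17*1) = 729
g[19] = max(1*729, 2*486, 3*324, …, 17*2, 18*1) = 972
g[20] = max(1*972, 2*729, 3*486, …, 18*2, 19*1) = 1458
g[21] = max(1*1458, 2*972, 3*729, …, 19*2, 20*1) = 2187
One optimal split: 3 + 3 + 3 + 3 + 3 + 3 + 3; product 3*3*3*3*3*3*3 = 2187.

2187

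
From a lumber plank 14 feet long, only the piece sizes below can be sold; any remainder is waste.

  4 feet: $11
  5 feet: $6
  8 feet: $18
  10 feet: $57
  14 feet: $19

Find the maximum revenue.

68

Consider every possible first cut. best[k] is the best of p[i]+best[k−i] over all sellable i≤k.
best[1] = 0
best[2] = 0
best[3] = 0
best[4] = 11
best[5] = max(11+0, 6+0) = 11
best[6] = max(11+0, 6+0) = 11
best[7] = max(11+0, 6+0) = 11
best[8] = max(11+11, 6+0, 18+0) = 22
best[9] = max(11+11, 6+11, 18+0) = 22
best[10] = max(11+11, 6+11, 18+0, 57+0) = 57
best[11] = max(11+11, 6+11, 18+0, 57+0) = 57
best[12] = max(11+22, 6+11, 18+11, 57+0) = 57
best[13] = max(11+22, 6+22, 18+11, 57+0) = 57
best[14] = max(11+57, 6+22, 18+11, 57+11, 19+0) = 68
One optimal cutting: 10 + 4 → $68.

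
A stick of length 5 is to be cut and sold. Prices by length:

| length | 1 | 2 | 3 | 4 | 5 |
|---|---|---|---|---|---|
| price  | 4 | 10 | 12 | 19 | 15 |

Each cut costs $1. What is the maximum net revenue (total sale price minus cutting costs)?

Let v[k] be the best obtainable value from length k. For each k, try every first piece i and keep the best of price[i] + v[k−i] minus the 1 cut fee when i<k.
v[1] = 4
v[2] = max(4+4-1, 10+0) = 10
v[3] = max(4+10-1, 10+4-1, 12+0) = 13
v[4] = max(4+13-1, 10+10-1, 12+4-1, 19+0) = 19
v[5] = max(4+19-1, 10+13-1, 12+10-1, 19+4-1, 15+0) = 22
One optimal plan: pieces 2 + 2 + 1 (2 cuts) → $24 − $2 = $22.

22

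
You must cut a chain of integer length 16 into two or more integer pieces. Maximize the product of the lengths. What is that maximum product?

324

Fill P[k] for k=2..16: at each k try every first piece i and multiply by the better of (k−i) uncut or P[k−i].
P[2] = 1·max(1,0) = 1·1 = 1
P[3] = max(1·2, 2·1) = 2
P[4] = max(1·3, 2·2, 3·1) = 4
P[5] = max(1·4, 2·3, 3·2, 4·1) = 6
P[6] = max(1·6, 2·4, 3·3, 4·2, 5·1) = 9
P[7] = max(1·9, 2·6, 3·4, 4·3, 5·2, 6·1) = 12
P[8] = max(1·12, 2·9, 3·6, …, 6·2, 7·1) = 18
P[9] = max(1·18, 2·12, 3·9, …, 7·2, 8·1) = 27
P[10] = max(1·27, 2·18, 3·12, …, 8·2, 9·1) = 36
P[11] = max(1·36, 2·27, 3·18, …, 9·2, 10·1) = 54
P[12] = max(1·54, 2·36, 3·27, …, 10·2, 11·1) = 81
P[13] = max(1·81, 2·54, 3·36, …, 11·2, 12·1) = 108
P[14] = max(1·108, 2·81, 3·54, …, 12·2, 13·1) = 162
P[15] = max(1·162, 2·108, 3·81, …, 13·2, 14·1) = 243
P[16] = max(1·243, 2·162, 3·108, …, 14·2, 15·1) = 324
One optimal split: 3 + 3 + 3 + 3 + 2 + 2; product 3·3·3·3·2·2 = 324.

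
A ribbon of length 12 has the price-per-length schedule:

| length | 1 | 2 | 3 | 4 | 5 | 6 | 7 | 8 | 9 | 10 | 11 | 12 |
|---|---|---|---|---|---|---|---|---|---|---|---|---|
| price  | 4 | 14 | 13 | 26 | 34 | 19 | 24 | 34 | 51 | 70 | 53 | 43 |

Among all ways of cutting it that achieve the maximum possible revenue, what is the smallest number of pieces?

2

Build r[k] bottom-up: r[k] = max over allowed piece i of (p[i] + r[k−i]).
r[1] = 4
r[2] = max(4+4, 14+0) = 14
r[3] = max(4+14, 14+4, 13+0) = 18
r[4] = max(4+18, 14+14, 13+4, 26+0) = 28
r[5] = max(4+28, 14+18, 13+14, 26+4, 34+0) = 34
r[6] = max(4+34, 14+28, 13+18, 26+14, 34+4, 19+0) = 42
r[7] = max(4+42, 14+34, 13+28, …, 19+4, 24+0) = 48
r[8] = max(4+48, 14+42, 13+34, …, 24+4, 34+0) = 56
r[9] = max(4+56, 14+48, 13+42, …, 34+4, 51+0) = 62
r[10] = max(4+62, 14+56, 13+48, …, 51+4, 70+0) = 70
r[11] = max(4+70, 14+62, 13+56, …, 70+4, 53+0) = 76
r[12] = max(4+76, 14+70, 13+62, …, 53+4, 43+0) = 84
Maximum revenue is ¢84.
Now minimize piece count subject to staying optimal: for each k, pieces[k] = 1 + min over i with p[i]+r[k−i]=r[k] of pieces[k−i].
pieces[9] = 3
pieces[10] = 1
pieces[11] = 4
pieces[12] = 2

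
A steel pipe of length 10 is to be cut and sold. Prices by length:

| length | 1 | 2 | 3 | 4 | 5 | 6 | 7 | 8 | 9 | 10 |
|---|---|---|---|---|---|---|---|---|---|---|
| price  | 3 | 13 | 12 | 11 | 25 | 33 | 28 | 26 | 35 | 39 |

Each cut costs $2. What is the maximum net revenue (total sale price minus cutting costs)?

57

Build v[k] bottom-up: v[k] = max over allowed piece i of (p[i] + v[k−i]) − 2 per cut.
v[1] = 3
v[2] = max(3+3-2, 13+0) = 13
v[3] = max(3+13-2, 13+3-2, 12+0) = 14
v[4] = max(3+14-2, 13+13-2, 12+3-2, 11+0) = 24
v[5] = max(3+24-2, 13+14-2, 12+13-2, 11+3-2, 25+0) = 25
v[6] = max(3+25-2, 13+24-2, 12+14-2, 11+13-2, 25+3-2, 33+0) = 35
v[7] = max(3+35-2, 13+25-2, 12+24-2, …, 33+3-2, 28+0) = 36
v[8] = max(3+36-2, 13+35-2, 12+25-2, …, 28+3-2, 26+0) = 46
v[9] = max(3+46-2, 13+36-2, 12+35-2, …, 26+3-2, 35+0) = 47
v[10] = max(3+47-2, 13+46-2, 12+36-2, …, 35+3-2, 39+0) = 57
One optimal plan: pieces 2 + 2 + 2 + 2 + 2 (4 cuts) → $65 − $8 = $57.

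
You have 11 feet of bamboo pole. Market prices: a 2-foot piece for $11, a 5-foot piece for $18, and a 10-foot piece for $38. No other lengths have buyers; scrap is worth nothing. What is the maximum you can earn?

55

Let r[k] be the best obtainable value from length k. For each k, try every first piece i and keep the best of price[i] + r[k−i].
r[1] = 0
r[2] = 11
r[3] = 11
r[4] = 22  (first piece 2, then r[2]=11)
r[5] = max(11+11, 18+0) = 22
r[6] = max(11+22, 18+0) = 33
r[7] = max(11+22, 18+11) = 33
r[8] = max(11+33, 18+11) = 44
r[9] = max(11+33, 18+22) = 44
r[10] = max(11+44, 18+22, 38+0) = 55
r[11] = max(11+44, 18+33, 38+0) = 55
One optimal cutting: pieces 2 + 2 + 2 + 2 + 2 with 1 foot of scrap → $55.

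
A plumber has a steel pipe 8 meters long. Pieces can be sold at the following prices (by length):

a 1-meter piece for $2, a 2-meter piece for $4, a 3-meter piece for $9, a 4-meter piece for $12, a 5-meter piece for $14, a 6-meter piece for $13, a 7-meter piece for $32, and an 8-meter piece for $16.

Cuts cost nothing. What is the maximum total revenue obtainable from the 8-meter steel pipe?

34

Consider every possible first cut. best[k] is the best of p[i]+best[k−i] over all sellable i≤k.
best[1] = 2
best[2] = 4  (first piece 1, then best[1]=2)
best[3] = 9
best[4] = 12
best[5] = 14  (first piece 1, then best[4]=12)
best[6] = 18  (first piece 3, then best[3]=9)
best[7] = 32
best[8] = 34  (first piece 1, then best[7]=32)
One optimal cutting: 7 + 1 → $32 + $2 = $34.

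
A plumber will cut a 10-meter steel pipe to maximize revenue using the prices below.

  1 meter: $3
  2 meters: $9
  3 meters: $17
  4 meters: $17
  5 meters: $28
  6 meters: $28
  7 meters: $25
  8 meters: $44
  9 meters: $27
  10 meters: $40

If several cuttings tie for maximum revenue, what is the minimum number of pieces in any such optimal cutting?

Let r[k] be the best obtainable value from length k. For each k, try every first piece i and keep the best of price[i] + r[k−i].
r[1] = 3
r[2] = 9
r[3] = 17
r[4] = 20  (first piece 1, then r[3]=17)
r[5] = 28
r[6] = 34  (first piece 3, then r[3]=17)
r[7] = 37  (first piece 1, then r[6]=34)
r[8] = 45  (first piece 3, then r[5]=28)
r[9] = 51  (first piece 3, then r[6]=34)
r[10] = 56  (first piece 5, then r[5]=28)
Maximum revenue is $56.
Now minimize piece count subject to staying optimal: for each k, pieces[k] = 1 + min over i with p[i]+r[k−i]=r[k] of pieces[k−i].
pieces[7] = 2
pieces[8] = 2
pieces[9] = 3
pieces[10] = 2

2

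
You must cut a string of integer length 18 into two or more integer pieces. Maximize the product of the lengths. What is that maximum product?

729

Define g[k] = max over 1≤i<k of i · max(k−i, g[k−i]); the inner max lets the remainder stay uncut if that's better.
Small cases: g[2]=1, g[3]=2, g[4]=4, g[5]=6, g[6]=9, g[7]=12, g[8]=18, g[9]=27, g[10]=36, g[11]=54.
g[12] = 3·max(9,27) = 3·27 = 81
g[13] = 2·max(11,54) = 2·54 = 108
g[14] = 2·max(12,81) = 2·81 = 162
g[15] = 3·max(12,81) = 3·81 = 243
g[16] = 2·max(14,162) = 2·162 = 324
g[17] = 2·max(15,243) = 2·243 = 486
g[18] = 3·max(15,243) = 3·243 = 729
One optimal split: 3 + 3 + 3 + 3 + 3 + 3; product 3·3·3·3·3·3 = 729.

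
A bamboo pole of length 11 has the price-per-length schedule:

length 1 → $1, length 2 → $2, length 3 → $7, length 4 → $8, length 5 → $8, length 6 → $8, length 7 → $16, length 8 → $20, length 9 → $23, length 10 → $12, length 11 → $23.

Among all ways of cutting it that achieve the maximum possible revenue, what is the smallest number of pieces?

2

Let r[k] be the best obtainable value from length k. For each k, try every first piece i and keep the best of price[i] + r[k−i].
r[1] = 1
r[2] = max(1+1, 2+0) = 2
r[3] = max(1+2, 2+1, 7+0) = 7
r[4] = max(1+7, 2+2, 7+1, 8+0) = 8
r[5] = max(1+8, 2+7, 7+2, 8+1, 8+0) = 9
r[6] = max(1+9, 2+8, 7+7, 8+2, 8+1, 8+0) = 14
r[7] = max(1+14, 2+9, 7+8, …, 8+1, 16+0) = 16
r[8] = max(1+16, 2+14, 7+9, …, 16+1, 20+0) = 20
r[9] = max(1+20, 2+16, 7+14, …, 20+1, 23+0) = 23
r[10] = max(1+23, 2+20, 7+16, …, 23+1, 12+0) = 24
r[11] = max(1+24, 2+23, 7+20, …, 12+1, 23+0) = 27
Maximum revenue is $27.
Now minimize piece count subject to staying optimal: for each k, pieces[k] = 1 + min over i with p[i]+r[k−i]=r[k] of pieces[k−i].
pieces[8] = 1
pieces[9] = 1
pieces[10] = 2
pieces[11] = 2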